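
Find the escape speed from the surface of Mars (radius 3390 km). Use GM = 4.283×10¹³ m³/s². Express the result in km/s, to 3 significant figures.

r = R = 3.390×10⁶ m.
Escape speed v_esc = √(2μ/r) = √(2 × 4.283×10¹³ / 3.390×10⁶) = √(2.527×10⁷) = 5027 m/s.
= 5.027 km/s.

v_esc ≈ 5.03 km/s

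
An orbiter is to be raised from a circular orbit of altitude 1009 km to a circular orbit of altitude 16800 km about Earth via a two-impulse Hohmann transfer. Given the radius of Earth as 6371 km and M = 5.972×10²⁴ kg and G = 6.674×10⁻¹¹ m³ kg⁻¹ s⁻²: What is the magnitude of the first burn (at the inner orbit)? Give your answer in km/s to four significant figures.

Δv ≈ 1.702 km/s

μ = GM = 6.674×10⁻¹¹ × 5.972×10²⁴ = 3.986×10¹⁴ m³/s².
r₁ = 6371 + 1009 = 7380.0 km = 7.3800×10⁶ m.
r₂ = 6371 + 16800 = 23171 km = 2.3171×10⁷ m.
Transfer ellipse a_t = (r₁ + r₂)/2 = 1.528×10⁷ m.
At r₁: circular v_c1 = √(μ/r₁) = 7349 m/s; transfer-perigee v_p = √[μ(2/r₁ − 1/a_t)] = 9051 m/s.
Δv₁ = v_p − v_c1 = 1702 m/s.
= 1.702 km/s.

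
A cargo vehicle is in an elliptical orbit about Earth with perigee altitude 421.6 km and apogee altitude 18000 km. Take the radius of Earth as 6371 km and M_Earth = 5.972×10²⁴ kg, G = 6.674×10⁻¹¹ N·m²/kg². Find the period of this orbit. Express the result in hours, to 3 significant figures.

μ = GM = 6.674×10⁻¹¹ × 5.972×10²⁴ = 3.986×10¹⁴ m³/s².
r_p = 6371 + 421.6 = 6792.6 km = 6.7926×10⁶ m.
r_a = 6371 + 18000 = 24371 km = 2.4371×10⁷ m.
Semi-major axis a = (r_p + r_a)/2 = (6792.6 + 24371)/2 = 15582 km = 1.558×10⁷ m.
By Kepler's third law T = 2π√(a³/μ) = 2π × 3.081×10³ = 1.936×10⁴ s.
= 5.377 hours.

T ≈ 5.38 hours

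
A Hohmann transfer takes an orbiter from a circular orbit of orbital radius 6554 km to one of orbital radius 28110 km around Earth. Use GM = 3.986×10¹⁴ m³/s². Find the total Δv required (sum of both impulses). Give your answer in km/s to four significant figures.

r₁ = 6554 km = 6.554×10⁶ m.
r₂ = 28110 km = 2.811×10⁷ m.
Transfer ellipse a_t = (r₁ + r₂)/2 = 1.733×10⁷ m.
At r₁: circular v_c1 = √(μ/r₁) = 7799 m/s; transfer-perigee v_p = √[μ(2/r₁ − 1/a_t)] = 9932 m/s.
Δv₁ = v_p − v_c1 = 2133 m/s.
At r₂: circular v_c2 = √(μ/r₂) = 3766 m/s; transfer-apogee v_a = √[μ(2/r₂ − 1/a_t)] = 2316 m/s.
Δv₂ = v_c2 − v_a = 1450 m/s.
Total Δv = Δv₁ + Δv₂ = 3583 m/s = 3.583 km/s.

Δv_total ≈ 3.583 km/s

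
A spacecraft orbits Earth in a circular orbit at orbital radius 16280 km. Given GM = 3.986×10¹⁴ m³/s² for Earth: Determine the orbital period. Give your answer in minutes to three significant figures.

r = 16280 km = 1.628×10⁷ m.
Kepler's third law: T = 2π√(r³/μ) = 2π√((1.628×10⁷)³ / 3.986×10¹⁴).
r³/μ = 1.082×10⁷ s², so T = 2π × 3.290×10³ = 2.067×10⁴ s.
Converting: 2.067×10⁴ s ÷ 60.00 = 344.5 minutes.

T ≈ 345 minutes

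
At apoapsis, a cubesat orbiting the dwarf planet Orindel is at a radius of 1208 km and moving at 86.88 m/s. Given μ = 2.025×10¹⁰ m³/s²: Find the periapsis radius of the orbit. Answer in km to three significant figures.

r_a = 1.208×10⁶ m.
Specific energy ε = v²/2 − μ/r = -1.299×10⁴ J/kg, so a = −μ/(2ε) = 7.795×10⁵ m.
The apsides satisfy r_p + r_a = 2a, so the periapsis radius is 2a − r_a = 3.510×10⁵ m = 350.99 km.

periapsis radius ≈ 351 km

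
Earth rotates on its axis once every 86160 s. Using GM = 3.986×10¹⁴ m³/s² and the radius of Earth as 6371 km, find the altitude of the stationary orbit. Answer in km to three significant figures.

h_sync ≈ 35800 km

A synchronous orbit has period T, so by Kepler's third law a = (μT²/4π²)^(1/3).
μT²/4π² = 3.986×10¹⁴ × (8.616×10⁴)² / 39.48 = 7.495×10²² m³.
a = 4.216×10⁷ m = 42163 km.
Altitude h = a − R = 42163 − 6371 = 35792 km.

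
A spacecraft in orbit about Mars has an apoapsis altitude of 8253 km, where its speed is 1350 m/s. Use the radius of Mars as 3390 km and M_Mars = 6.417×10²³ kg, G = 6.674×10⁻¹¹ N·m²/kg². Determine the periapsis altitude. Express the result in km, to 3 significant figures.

μ = GM = 6.674×10⁻¹¹ × 6.417×10²³ = 4.283×10¹³ m³/s².
r_a = 3390 + 8253 = 11643 km = 1.164×10⁷ m.
Specific energy ε = v²/2 − μ/r = -2.767×10⁶ J/kg, so a = −μ/(2ε) = 7.739×10⁶ m.
The apsides satisfy r_p + r_a = 2a, so the periapsis radius is 2a − r_a = 3.834×10⁶ m = 3834.2 km.
Periapsis altitude = 3834.2 − 3390 = 444.22 km.

periapsis altitude ≈ 444 km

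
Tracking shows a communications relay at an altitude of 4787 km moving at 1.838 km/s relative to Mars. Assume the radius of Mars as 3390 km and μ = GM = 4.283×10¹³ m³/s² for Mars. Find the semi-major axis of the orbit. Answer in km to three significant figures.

r = 3390 + 4787 = 8177.0 km = 8.177×10⁶ m.
Vis-viva rearranged: 1/a = 2/r − v²/μ = 2.446×10⁻⁷ − 7.888×10⁻⁸ = 1.657×10⁻⁷ m⁻¹.
a = 6.035×10⁶ m = 6034.5 km.

a ≈ 6030 km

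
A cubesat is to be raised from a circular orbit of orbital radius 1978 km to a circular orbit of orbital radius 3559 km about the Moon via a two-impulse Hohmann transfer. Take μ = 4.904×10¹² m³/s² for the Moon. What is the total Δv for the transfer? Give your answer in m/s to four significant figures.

r₁ = 1978 km = 1.978×10⁶ m.
r₂ = 3559 km = 3.559×10⁶ m.
Transfer ellipse a_t = (r₁ + r₂)/2 = 2.768×10⁶ m.
At r₁: circular v_c1 = √(μ/r₁) = 1575 m/s; transfer-perilune v_p = √[μ(2/r₁ − 1/a_t)] = 1785 m/s.
Δv₁ = v_p − v_c1 = 210.7 m/s.
At r₂: circular v_c2 = √(μ/r₂) = 1174 m/s; transfer-apolune v_a = √[μ(2/r₂ − 1/a_t)] = 992.2 m/s.
Δv₂ = v_c2 − v_a = 181.6 m/s.
Total Δv = Δv₁ + Δv₂ = 392.3 m/s.

Δv_total ≈ 392.3 m/s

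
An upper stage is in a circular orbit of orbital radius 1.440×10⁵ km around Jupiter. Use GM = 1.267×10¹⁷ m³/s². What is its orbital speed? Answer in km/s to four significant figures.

v ≈ 29.66 km/s

r = 1.440×10⁵ km = 1.440×10⁸ m.
For a circular orbit v = √(μ/r) = √(1.267×10¹⁷ / 1.440×10⁸) = √(8.799×10⁸) = 29660 m/s.
That is 29.66 km/s.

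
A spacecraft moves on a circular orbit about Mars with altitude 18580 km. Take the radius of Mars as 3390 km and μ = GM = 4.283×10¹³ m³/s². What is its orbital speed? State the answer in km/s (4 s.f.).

v ≈ 1.396 km/s

r = 3390 + 18580 = 21970 km = 2.1970×10⁷ m.
For a circular orbit v = √(μ/r) = √(4.283×10¹³ / 2.197×10⁷) = √(1.949×10⁶) = 1396 m/s.
That is 1.396 km/s.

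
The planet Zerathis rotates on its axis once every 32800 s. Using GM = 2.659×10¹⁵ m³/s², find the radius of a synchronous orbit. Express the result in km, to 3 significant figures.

r_sync ≈ 41700 km

A synchronous orbit has period T, so by Kepler's third law a = (μT²/4π²)^(1/3).
μT²/4π² = 2.659×10¹⁵ × (3.280×10⁴)² / 39.48 = 7.246×10²² m³.
a = 4.169×10⁷ m = 41690 km.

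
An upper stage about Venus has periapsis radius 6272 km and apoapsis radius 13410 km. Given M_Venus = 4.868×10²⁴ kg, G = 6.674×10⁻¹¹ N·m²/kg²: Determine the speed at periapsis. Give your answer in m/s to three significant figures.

μ = GM = 6.674×10⁻¹¹ × 4.868×10²⁴ = 3.249×10¹⁴ m³/s².
Semi-major axis a = (r_p + r_a)/2 = 9841.0 km = 9.841×10⁶ m.
Vis-viva: v² = μ(2/r − 1/a) = 3.249×10¹⁴ × (3.189×10⁻⁷ − 1.016×10⁻⁷) = 7.059×10⁷ m²/s².
v = 8402 m/s.

v ≈ 8400 m/s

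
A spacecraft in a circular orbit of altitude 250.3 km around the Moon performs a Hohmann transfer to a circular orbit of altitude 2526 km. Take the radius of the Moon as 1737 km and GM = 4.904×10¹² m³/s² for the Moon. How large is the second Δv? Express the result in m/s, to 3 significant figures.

r₁ = 1737 + 250.3 = 1987.3 km = 1.9873×10⁶ m.
r₂ = 1737 + 2526 = 4263.0 km = 4.2630×10⁶ m.
Transfer ellipse a_t = (r₁ + r₂)/2 = 3.125×10⁶ m.
At r₁: circular v_c1 = √(μ/r₁) = 1571 m/s; transfer-perilune v_p = √[μ(2/r₁ − 1/a_t)] = 1835 m/s.
At r₂: circular v_c2 = √(μ/r₂) = 1073 m/s; transfer-apolune v_a = √[μ(2/r₂ − 1/a_t)] = 855.3 m/s.
Δv₂ = v_c2 − v_a = 217.3 m/s.

Δv ≈ 217 m/s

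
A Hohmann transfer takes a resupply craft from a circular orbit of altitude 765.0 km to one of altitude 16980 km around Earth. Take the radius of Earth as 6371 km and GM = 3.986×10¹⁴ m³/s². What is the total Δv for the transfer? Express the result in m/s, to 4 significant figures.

r₁ = 6371 + 765.0 = 7136.0 km = 7.1360×10⁶ m.
r₂ = 6371 + 16980 = 23351 km = 2.3351×10⁷ m.
Transfer ellipse a_t = (r₁ + r₂)/2 = 1.524×10⁷ m.
At r₁: circular v_c1 = √(μ/r₁) = 7474 m/s; transfer-perigee v_p = √[μ(2/r₁ − 1/a_t)] = 9250 m/s.
Δv₁ = v_p − v_c1 = 1776 m/s.
At r₂: circular v_c2 = √(μ/r₂) = 4132 m/s; transfer-apogee v_a = √[μ(2/r₂ − 1/a_t)] = 2827 m/s.
Δv₂ = v_c2 − v_a = 1305 m/s.
Total Δv = Δv₁ + Δv₂ = 3081 m/s.

Δv_total ≈ 3081 m/s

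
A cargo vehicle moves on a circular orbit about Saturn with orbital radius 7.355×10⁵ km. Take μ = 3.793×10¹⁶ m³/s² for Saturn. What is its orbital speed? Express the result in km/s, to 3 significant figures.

v ≈ 7.18 km/s

r = 7.355×10⁵ km = 7.355×10⁸ m.
For a circular orbit v = √(μ/r) = √(3.793×10¹⁶ / 7.355×10⁸) = √(5.157×10⁷) = 7181 m/s.
That is 7.181 km/s.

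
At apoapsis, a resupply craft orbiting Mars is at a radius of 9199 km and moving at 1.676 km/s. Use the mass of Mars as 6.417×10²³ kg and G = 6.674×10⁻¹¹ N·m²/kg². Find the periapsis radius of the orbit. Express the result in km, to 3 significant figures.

periapsis radius ≈ 3970 km

μ = GM = 6.674×10⁻¹¹ × 6.417×10²³ = 4.283×10¹³ m³/s².
r_a = 9.199×10⁶ m.
Specific energy ε = v²/2 − μ/r = -3.251×10⁶ J/kg, so a = −μ/(2ε) = 6.586×10⁶ m.
The apsides satisfy r_p + r_a = 2a, so the periapsis radius is 2a − r_a = 3.974×10⁶ m = 3974.0 km.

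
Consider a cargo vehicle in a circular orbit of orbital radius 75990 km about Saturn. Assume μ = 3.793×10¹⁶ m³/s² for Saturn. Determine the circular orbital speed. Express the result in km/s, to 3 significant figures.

r = 75990 km = 7.599×10⁷ m.
For a circular orbit v = √(μ/r) = √(3.793×10¹⁶ / 7.599×10⁷) = √(4.991×10⁸) = 22340 m/s.
That is 22.34 km/s.

v ≈ 22.3 km/s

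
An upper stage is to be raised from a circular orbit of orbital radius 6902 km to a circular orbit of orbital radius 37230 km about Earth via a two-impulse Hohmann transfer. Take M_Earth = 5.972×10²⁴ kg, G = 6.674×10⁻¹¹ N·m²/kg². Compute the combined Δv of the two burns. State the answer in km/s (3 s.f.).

Δv_total ≈ 3.71 km/s

μ = GM = 6.674×10⁻¹¹ × 5.972×10²⁴ = 3.986×10¹⁴ m³/s².
r₁ = 6902 km = 6.902×10⁶ m.
r₂ = 37230 km = 3.723×10⁷ m.
Transfer ellipse a_t = (r₁ + r₂)/2 = 2.207×10⁷ m.
At r₁: circular v_c1 = √(μ/r₁) = 7599 m/s; transfer-perigee v_p = √[μ(2/r₁ − 1/a_t)] = 9871 m/s.
Δv₁ = v_p − v_c1 = 2272 m/s.
At r₂: circular v_c2 = √(μ/r₂) = 3272 m/s; transfer-apogee v_a = √[μ(2/r₂ − 1/a_t)] = 1830 m/s.
Δv₂ = v_c2 − v_a = 1442 m/s.
Total Δv = Δv₁ + Δv₂ = 3714 m/s = 3.714 km/s.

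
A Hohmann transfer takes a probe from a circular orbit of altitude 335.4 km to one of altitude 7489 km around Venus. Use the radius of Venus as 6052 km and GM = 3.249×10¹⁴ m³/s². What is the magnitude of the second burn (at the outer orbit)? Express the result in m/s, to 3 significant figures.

Δv ≈ 977 m/s

r₁ = 6052 + 335.4 = 6387.4 km = 6.3874×10⁶ m.
r₂ = 6052 + 7489 = 13541 km = 1.3541×10⁷ m.
Transfer ellipse a_t = (r₁ + r₂)/2 = 9.964×10⁶ m.
At r₁: circular v_c1 = √(μ/r₁) = 7132 m/s; transfer-periapsis v_p = √[μ(2/r₁ − 1/a_t)] = 8314 m/s.
At r₂: circular v_c2 = √(μ/r₂) = 4898 m/s; transfer-apoapsis v_a = √[μ(2/r₂ − 1/a_t)] = 3922 m/s.
Δv₂ = v_c2 − v_a = 976.5 m/s.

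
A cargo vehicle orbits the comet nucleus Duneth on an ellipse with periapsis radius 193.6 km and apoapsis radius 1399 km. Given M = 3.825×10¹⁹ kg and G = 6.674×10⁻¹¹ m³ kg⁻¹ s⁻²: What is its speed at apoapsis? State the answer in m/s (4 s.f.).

μ = GM = 6.674×10⁻¹¹ × 3.825×10¹⁹ = 2.553×10⁹ m³/s².
Semi-major axis a = (r_p + r_a)/2 = 796.30 km = 7.963×10⁵ m.
Vis-viva: v² = μ(2/r − 1/a) = 2.553×10⁹ × (1.430×10⁻⁶ − 1.256×10⁻⁶) = 4.436×10² m²/s².
v = 21.06 m/s.

v ≈ 21.06 m/s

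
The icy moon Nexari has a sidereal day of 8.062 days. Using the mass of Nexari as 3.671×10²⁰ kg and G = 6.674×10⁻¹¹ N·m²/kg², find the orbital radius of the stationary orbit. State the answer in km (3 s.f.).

μ = GM = 6.674×10⁻¹¹ × 3.671×10²⁰ = 2.450×10¹⁰ m³/s².
T = 8.062 days = 6.966×10⁵ s.
A synchronous orbit has period T, so by Kepler's third law a = (μT²/4π²)^(1/3).
μT²/4π² = 2.450×10¹⁰ × (6.966×10⁵)² / 39.48 = 3.011×10²⁰ m³.
a = 6.703×10⁶ m = 6702.6 km.

r_sync ≈ 6700 km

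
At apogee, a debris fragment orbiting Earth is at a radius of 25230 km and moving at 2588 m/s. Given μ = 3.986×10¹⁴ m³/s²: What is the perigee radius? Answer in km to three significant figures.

r_a = 2.523×10⁷ m.
Specific energy ε = v²/2 − μ/r = -1.245×10⁷ J/kg, so a = −μ/(2ε) = 1.601×10⁷ m.
The apsides satisfy r_p + r_a = 2a, so the perigee radius is 2a − r_a = 6.787×10⁶ m = 6786.6 km.

perigee radius ≈ 6790 km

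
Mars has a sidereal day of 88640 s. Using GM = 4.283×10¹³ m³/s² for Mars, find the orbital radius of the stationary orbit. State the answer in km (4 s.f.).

A synchronous orbit has period T, so by Kepler's third law a = (μT²/4π²)^(1/3).
μT²/4π² = 4.283×10¹³ × (8.864×10⁴)² / 39.48 = 8.524×10²¹ m³.
a = 2.043×10⁷ m = 20428 km.

r_sync ≈ 20430 km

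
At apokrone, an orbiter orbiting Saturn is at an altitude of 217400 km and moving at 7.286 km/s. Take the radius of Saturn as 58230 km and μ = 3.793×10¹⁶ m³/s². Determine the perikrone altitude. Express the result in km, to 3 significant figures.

r_a = 58230 + 217400 = 2.7563×10⁵ km = 2.756×10⁸ m.
Specific energy ε = v²/2 − μ/r = -1.111×10⁸ J/kg, so a = −μ/(2ε) = 1.707×10⁸ m.
The apsides satisfy r_p + r_a = 2a, so the perikrone radius is 2a − r_a = 6.587×10⁷ m = 65869 km.
Perikrone altitude = 65869 − 58230 = 7639.1 km.

perikrone altitude ≈ 7640 km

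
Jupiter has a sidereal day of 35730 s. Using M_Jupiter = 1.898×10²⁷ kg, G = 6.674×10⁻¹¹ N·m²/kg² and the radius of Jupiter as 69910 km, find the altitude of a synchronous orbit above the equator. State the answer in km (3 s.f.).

h_sync ≈ 90100 km

μ = GM = 6.674×10⁻¹¹ × 1.898×10²⁷ = 1.267×10¹⁷ m³/s².
A synchronous orbit has period T, so by Kepler's third law a = (μT²/4π²)^(1/3).
μT²/4π² = 1.267×10¹⁷ × (3.573×10⁴)² / 39.48 = 4.096×10²⁴ m³.
a = 1.600×10⁸ m = 1.6000×10⁵ km.
Altitude h = a − R = 1.6000×10⁵ − 69910 = 90094 km.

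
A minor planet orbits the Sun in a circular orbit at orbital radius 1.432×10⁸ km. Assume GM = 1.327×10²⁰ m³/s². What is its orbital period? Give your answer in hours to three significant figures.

T ≈ 8210 hours

r = 1.432×10⁸ km = 1.432×10¹¹ m.
Kepler's third law: T = 2π√(r³/μ) = 2π√((1.432×10¹¹)³ / 1.327×10²⁰).
r³/μ = 2.213×10¹³ s², so T = 2π × 4.704×10⁶ = 2.956×10⁷ s.
Converting: 2.956×10⁷ s ÷ 3600 = 8210 hours.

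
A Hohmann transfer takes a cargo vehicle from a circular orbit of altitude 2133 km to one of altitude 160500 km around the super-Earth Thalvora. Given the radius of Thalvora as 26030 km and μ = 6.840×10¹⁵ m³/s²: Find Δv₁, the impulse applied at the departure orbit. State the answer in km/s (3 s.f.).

Δv ≈ 4.96 km/s

r₁ = 26030 + 2133 = 28163 km = 2.8163×10⁷ m.
r₂ = 26030 + 160500 = 186530 km = 1.8653×10⁸ m.
Transfer ellipse a_t = (r₁ + r₂)/2 = 1.073×10⁸ m.
At r₁: circular v_c1 = √(μ/r₁) = 15580 m/s; transfer-periapsis v_p = √[μ(2/r₁ − 1/a_t)] = 20540 m/s.
Δv₁ = v_p − v_c1 = 4959 m/s.
= 4.959 km/s.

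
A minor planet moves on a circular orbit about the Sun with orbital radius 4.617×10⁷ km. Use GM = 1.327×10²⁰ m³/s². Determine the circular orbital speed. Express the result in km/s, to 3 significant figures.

r = 4.617×10⁷ km = 4.617×10¹⁰ m.
For a circular orbit v = √(μ/r) = √(1.327×10²⁰ / 4.617×10¹⁰) = √(2.874×10⁹) = 53610 m/s.
That is 53.61 km/s.

v ≈ 53.6 km/s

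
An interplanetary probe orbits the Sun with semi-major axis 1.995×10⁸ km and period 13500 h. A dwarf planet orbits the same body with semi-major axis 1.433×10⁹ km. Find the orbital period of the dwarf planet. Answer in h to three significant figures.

T₂ ≈ 2.60×10⁵ h

Kepler's third law: T² ∝ a³, so T₂ = T₁ (a₂/a₁)^(3/2).
a₂/a₁ = 7.183, (a₂/a₁)^(3/2) = 19.25.
T₂ = 13500 × 19.25 = 2.599×10⁵ h.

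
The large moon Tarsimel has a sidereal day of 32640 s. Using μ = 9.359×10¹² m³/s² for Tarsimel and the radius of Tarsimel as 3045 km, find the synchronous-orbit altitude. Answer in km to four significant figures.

A synchronous orbit has period T, so by Kepler's third law a = (μT²/4π²)^(1/3).
μT²/4π² = 9.359×10¹² × (3.264×10⁴)² / 39.48 = 2.526×10²⁰ m³.
a = 6.321×10⁶ m = 6321.1 km.
Altitude h = a − R = 6321.1 − 3045 = 3276.1 km.

h_sync ≈ 3276 km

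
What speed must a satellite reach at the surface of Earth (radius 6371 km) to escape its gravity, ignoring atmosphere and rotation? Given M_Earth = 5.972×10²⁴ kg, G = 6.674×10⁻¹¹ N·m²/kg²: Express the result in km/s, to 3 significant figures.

μ = GM = 6.674×10⁻¹¹ × 5.972×10²⁴ = 3.986×10¹⁴ m³/s².
r = R = 6.371×10⁶ m.
Escape speed v_esc = √(2μ/r) = √(2 × 3.986×10¹⁴ / 6.371×10⁶) = √(1.251×10⁸) = 11190 m/s.
= 11.19 km/s.

v_esc ≈ 11.2 km/s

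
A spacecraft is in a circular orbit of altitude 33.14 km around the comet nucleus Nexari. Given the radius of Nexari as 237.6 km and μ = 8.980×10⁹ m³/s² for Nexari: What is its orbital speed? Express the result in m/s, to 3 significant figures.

r = 237.6 + 33.14 = 270.74 km = 2.7074×10⁵ m.
For a circular orbit v = √(μ/r) = √(8.980×10⁹ / 2.707×10⁵) = √(3.317×10⁴) = 182.1 m/s.

v ≈ 182 m/s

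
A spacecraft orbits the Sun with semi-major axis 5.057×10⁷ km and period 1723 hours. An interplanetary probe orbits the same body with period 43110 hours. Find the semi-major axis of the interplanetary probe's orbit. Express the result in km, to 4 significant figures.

a₂ ≈ 4.326×10⁸ km

Kepler's third law: a³ ∝ T², so a₂ = a₁ (T₂/T₁)^(2/3).
T₂/T₁ = 25.02, (T₂/T₁)^(2/3) = 8.555.
a₂ = 5.057×10⁷ × 8.555 = 4.326×10⁸ km.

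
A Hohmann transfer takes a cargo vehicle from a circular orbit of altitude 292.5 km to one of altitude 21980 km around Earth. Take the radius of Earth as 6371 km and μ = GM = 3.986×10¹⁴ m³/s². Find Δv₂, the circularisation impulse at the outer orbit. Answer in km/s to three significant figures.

r₁ = 6371 + 292.5 = 6663.5 km = 6.6635×10⁶ m.
r₂ = 6371 + 21980 = 28351 km = 2.8351×10⁷ m.
Transfer ellipse a_t = (r₁ + r₂)/2 = 1.751×10⁷ m.
At r₁: circular v_c1 = √(μ/r₁) = 7734 m/s; transfer-perigee v_p = √[μ(2/r₁ − 1/a_t)] = 9842 m/s.
At r₂: circular v_c2 = √(μ/r₂) = 3750 m/s; transfer-apogee v_a = √[μ(2/r₂ − 1/a_t)] = 2313 m/s.
Δv₂ = v_c2 − v_a = 1436 m/s.
= 1.436 km/s.

Δv ≈ 1.44 km/s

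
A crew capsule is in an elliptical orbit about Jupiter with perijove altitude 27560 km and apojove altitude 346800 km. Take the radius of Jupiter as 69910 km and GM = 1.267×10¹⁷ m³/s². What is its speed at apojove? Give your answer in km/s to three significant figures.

v ≈ 10.7 km/s

r_p = 69910 + 27560 = 97470 km = 9.7470×10⁷ m.
r_a = 69910 + 346800 = 416710 km = 4.1671×10⁸ m.
Semi-major axis a = (r_p + r_a)/2 = 2.5709×10⁵ km = 2.571×10⁸ m.
Vis-viva: v² = μ(2/r − 1/a) = 1.267×10¹⁷ × (4.800×10⁻⁹ − 3.890×10⁻⁹) = 1.153×10⁸ m²/s².
v = 10740 m/s = 10.74 km/s.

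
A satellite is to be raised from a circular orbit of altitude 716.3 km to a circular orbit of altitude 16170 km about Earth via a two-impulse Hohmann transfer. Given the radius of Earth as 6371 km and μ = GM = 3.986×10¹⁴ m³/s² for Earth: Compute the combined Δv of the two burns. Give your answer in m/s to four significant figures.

Δv_total ≈ 3048 m/s

r₁ = 6371 + 716.3 = 7087.3 km = 7.0873×10⁶ m.
r₂ = 6371 + 16170 = 22541 km = 2.2541×10⁷ m.
Transfer ellipse a_t = (r₁ + r₂)/2 = 1.481×10⁷ m.
At r₁: circular v_c1 = √(μ/r₁) = 7499 m/s; transfer-perigee v_p = √[μ(2/r₁ − 1/a_t)] = 9251 m/s.
Δv₁ = v_p − v_c1 = 1751 m/s.
At r₂: circular v_c2 = √(μ/r₂) = 4205 m/s; transfer-apogee v_a = √[μ(2/r₂ − 1/a_t)] = 2909 m/s.
Δv₂ = v_c2 − v_a = 1297 m/s.
Total Δv = Δv₁ + Δv₂ = 3048 m/s.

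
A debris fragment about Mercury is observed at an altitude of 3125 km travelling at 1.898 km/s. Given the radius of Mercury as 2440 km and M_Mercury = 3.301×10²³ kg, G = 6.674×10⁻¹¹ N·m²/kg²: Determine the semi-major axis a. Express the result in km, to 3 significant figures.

μ = GM = 6.674×10⁻¹¹ × 3.301×10²³ = 2.203×10¹³ m³/s².
r = 2440 + 3125 = 5565.0 km = 5.565×10⁶ m.
Specific orbital energy ε = v²/2 − μ/r = (1898)²/2 − 2.203×10¹³/5.565×10⁶ = -2.158×10⁶ J/kg.
Since ε = −μ/(2a), a = −μ/(2ε) = 5.105×10⁶ m = 5105.4 km.

a ≈ 5110 km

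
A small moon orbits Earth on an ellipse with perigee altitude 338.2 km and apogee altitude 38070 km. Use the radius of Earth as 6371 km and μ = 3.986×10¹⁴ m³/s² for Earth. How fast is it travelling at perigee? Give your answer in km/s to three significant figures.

v ≈ 10.2 km/s

r_p = 6371 + 338.2 = 6709.2 km = 6.7092×10⁶ m.
r_a = 6371 + 38070 = 44441 km = 4.4441×10⁷ m.
Semi-major axis a = (r_p + r_a)/2 = 25575 km = 2.558×10⁷ m.
Vis-viva: v² = μ(2/r − 1/a) = 3.986×10¹⁴ × (2.981×10⁻⁷ − 3.910×10⁻⁸) = 1.032×10⁸ m²/s².
v = 10160 m/s = 10.16 km/s.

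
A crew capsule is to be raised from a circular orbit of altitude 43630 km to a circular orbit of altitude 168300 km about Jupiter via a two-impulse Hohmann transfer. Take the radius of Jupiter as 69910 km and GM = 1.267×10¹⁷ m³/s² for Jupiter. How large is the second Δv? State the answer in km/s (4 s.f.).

r₁ = 69910 + 43630 = 113540 km = 1.1354×10⁸ m.
r₂ = 69910 + 168300 = 238210 km = 2.3821×10⁸ m.
Transfer ellipse a_t = (r₁ + r₂)/2 = 1.759×10⁸ m.
At r₁: circular v_c1 = √(μ/r₁) = 33410 m/s; transfer-perijove v_p = √[μ(2/r₁ − 1/a_t)] = 38880 m/s.
At r₂: circular v_c2 = √(μ/r₂) = 23060 m/s; transfer-apojove v_a = √[μ(2/r₂ − 1/a_t)] = 18530 m/s.
Δv₂ = v_c2 − v_a = 4532 m/s.
= 4.532 km/s.

Δv ≈ 4.532 km/s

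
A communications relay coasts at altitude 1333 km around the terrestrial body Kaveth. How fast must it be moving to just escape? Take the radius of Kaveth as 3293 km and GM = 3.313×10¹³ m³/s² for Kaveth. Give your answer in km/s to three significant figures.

r = 3293 + 1333 = 4626.0 km = 4.6260×10⁶ m.
Escape speed v_esc = √(2μ/r) = √(2 × 3.313×10¹³ / 4.626×10⁶) = √(1.432×10⁷) = 3785 m/s.
= 3.785 km/s.

v_esc ≈ 3.78 km/s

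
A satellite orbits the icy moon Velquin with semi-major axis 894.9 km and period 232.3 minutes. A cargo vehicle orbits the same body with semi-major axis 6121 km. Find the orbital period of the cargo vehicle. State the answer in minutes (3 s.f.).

Kepler's third law: T² ∝ a³, so T₂ = T₁ (a₂/a₁)^(3/2).
a₂/a₁ = 6.840, (a₂/a₁)^(3/2) = 17.89.
T₂ = 232.3 × 17.89 = 4155 minutes.

T₂ ≈ 4160 minutes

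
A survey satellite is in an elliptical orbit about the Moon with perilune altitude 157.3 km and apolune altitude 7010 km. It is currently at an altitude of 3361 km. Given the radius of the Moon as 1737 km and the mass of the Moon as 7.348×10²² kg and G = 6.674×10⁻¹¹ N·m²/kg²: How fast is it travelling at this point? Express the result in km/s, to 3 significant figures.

v ≈ 1.00 km/s

μ = GM = 6.674×10⁻¹¹ × 7.348×10²² = 4.904×10¹² m³/s².
r_p = 1737 + 157.3 = 1894.3 km = 1.8943×10⁶ m.
r_a = 1737 + 7010 = 8747.0 km = 8.7470×10⁶ m.
r = 1737 + 3361 = 5098.0 km = 5.098×10⁶ m.
Semi-major axis a = (r_p + r_a)/2 = 5320.6 km = 5.321×10⁶ m.
Vis-viva: v² = μ(2/r − 1/a) = 4.904×10¹² × (3.923×10⁻⁷ − 1.879×10⁻⁷) = 1.002×10⁶ m²/s².
v = 1001 m/s = 1.001 km/s.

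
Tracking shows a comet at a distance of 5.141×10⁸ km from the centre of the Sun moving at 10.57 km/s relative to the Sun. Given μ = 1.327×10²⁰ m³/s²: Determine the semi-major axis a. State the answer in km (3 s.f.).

r = 5.141×10¹¹ m.
Vis-viva rearranged: 1/a = 2/r − v²/μ = 3.890×10⁻¹² − 8.419×10⁻¹³ = 3.048×10⁻¹² m⁻¹.
a = 3.280×10¹¹ m = 3.2805×10⁸ km.

a ≈ 3.28×10⁸ km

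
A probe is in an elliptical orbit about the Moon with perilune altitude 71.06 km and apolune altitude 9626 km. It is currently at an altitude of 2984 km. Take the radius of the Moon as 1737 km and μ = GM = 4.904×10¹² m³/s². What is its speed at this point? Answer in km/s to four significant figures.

r_p = 1737 + 71.06 = 1808.1 km = 1.8081×10⁶ m.
r_a = 1737 + 9626 = 11363 km = 1.1363×10⁷ m.
r = 1737 + 2984 = 4721.0 km = 4.721×10⁶ m.
Semi-major axis a = (r_p + r_a)/2 = 6585.5 km = 6.586×10⁶ m.
Vis-viva: v² = μ(2/r − 1/a) = 4.904×10¹² × (4.236×10⁻⁷ − 1.518×10⁻⁷) = 1.333×10⁶ m²/s².
v = 1154 m/s = 1.154 km/s.

v ≈ 1.154 km/s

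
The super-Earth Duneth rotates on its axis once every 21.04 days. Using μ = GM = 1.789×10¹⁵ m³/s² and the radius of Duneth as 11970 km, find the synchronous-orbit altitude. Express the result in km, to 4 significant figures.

T = 21.04 days = 1.818×10⁶ s.
A synchronous orbit has period T, so by Kepler's third law a = (μT²/4π²)^(1/3).
μT²/4π² = 1.789×10¹⁵ × (1.818×10⁶)² / 39.48 = 1.498×10²⁶ m³.
a = 5.310×10⁸ m = 5.3104×10⁵ km.
Altitude h = a − R = 5.3104×10⁵ − 11970 = 5.1907×10⁵ km.

h_sync ≈ 5.191×10⁵ km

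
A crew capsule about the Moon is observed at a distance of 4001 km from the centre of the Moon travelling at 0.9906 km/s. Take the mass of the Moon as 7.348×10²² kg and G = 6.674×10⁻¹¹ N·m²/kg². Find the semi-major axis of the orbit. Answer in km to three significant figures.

a ≈ 3340 km

μ = GM = 6.674×10⁻¹¹ × 7.348×10²² = 4.904×10¹² m³/s².
r = 4.001×10⁶ m.
Specific orbital energy ε = v²/2 − μ/r = (990.6)²/2 − 4.904×10¹²/4.001×10⁶ = -7.351×10⁵ J/kg.
Since ε = −μ/(2a), a = −μ/(2ε) = 3.336×10⁶ m = 3335.8 km.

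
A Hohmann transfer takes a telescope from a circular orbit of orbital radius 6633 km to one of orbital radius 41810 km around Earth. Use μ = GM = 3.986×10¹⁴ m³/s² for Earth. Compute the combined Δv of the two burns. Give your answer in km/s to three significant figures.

Δv_total ≈ 3.90 km/s

r₁ = 6633 km = 6.633×10⁶ m.
r₂ = 41810 km = 4.181×10⁷ m.
Transfer ellipse a_t = (r₁ + r₂)/2 = 2.422×10⁷ m.
At r₁: circular v_c1 = √(μ/r₁) = 7752 m/s; transfer-perigee v_p = √[μ(2/r₁ − 1/a_t)] = 10180 m/s.
Δv₁ = v_p − v_c1 = 2433 m/s.
At r₂: circular v_c2 = √(μ/r₂) = 3088 m/s; transfer-apogee v_a = √[μ(2/r₂ − 1/a_t)] = 1616 m/s.
Δv₂ = v_c2 − v_a = 1472 m/s.
Total Δv = Δv₁ + Δv₂ = 3905 m/s = 3.905 km/s.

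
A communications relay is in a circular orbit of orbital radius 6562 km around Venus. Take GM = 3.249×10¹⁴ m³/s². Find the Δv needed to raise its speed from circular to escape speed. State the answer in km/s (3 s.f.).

r = 6562 km = 6.562×10⁶ m.
Circular speed v_c = √(μ/r) = 7037 m/s.
Escape speed v_esc = √(2μ/r) = √2 × v_c = 9951 m/s.
Δv = v_esc − v_c = 2915 m/s = 2.915 km/s.

Δv ≈ 2.91 km/s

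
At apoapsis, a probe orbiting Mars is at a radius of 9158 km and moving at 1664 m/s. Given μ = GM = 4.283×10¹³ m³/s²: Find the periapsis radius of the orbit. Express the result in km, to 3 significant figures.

periapsis radius ≈ 3850 km

r_a = 9.158×10⁶ m.
Specific energy ε = v²/2 − μ/r = -3.292×10⁶ J/kg, so a = −μ/(2ε) = 6.504×10⁶ m.
The apsides satisfy r_p + r_a = 2a, so the periapsis radius is 2a − r_a = 3.851×10⁶ m = 3851.0 km.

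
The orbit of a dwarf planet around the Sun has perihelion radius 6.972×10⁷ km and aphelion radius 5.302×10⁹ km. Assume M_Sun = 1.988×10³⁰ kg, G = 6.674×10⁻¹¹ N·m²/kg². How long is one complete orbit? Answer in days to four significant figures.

T ≈ 27790 days

μ = GM = 6.674×10⁻¹¹ × 1.988×10³⁰ = 1.327×10²⁰ m³/s².
Semi-major axis a = (r_p + r_a)/2 = (6.9720×10⁷ + 5.3020×10⁹)/2 = 2.6859×10⁹ km = 2.686×10¹² m.
By Kepler's third law T = 2π√(a³/μ) = 2π × 3.821×10⁸ = 2.401×10⁹ s.
= 27790 days.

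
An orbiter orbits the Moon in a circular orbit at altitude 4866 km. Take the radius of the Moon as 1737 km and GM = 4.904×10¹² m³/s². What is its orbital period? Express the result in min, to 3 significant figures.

T ≈ 802 min

r = 1737 + 4866 = 6603.0 km = 6.6030×10⁶ m.
Kepler's third law: T = 2π√(r³/μ) = 2π√((6.603×10⁶)³ / 4.904×10¹²).
r³/μ = 5.870×10⁷ s², so T = 2π × 7.662×10³ = 4.814×10⁴ s.
Converting: 4.814×10⁴ s ÷ 60.00 = 802.4 min.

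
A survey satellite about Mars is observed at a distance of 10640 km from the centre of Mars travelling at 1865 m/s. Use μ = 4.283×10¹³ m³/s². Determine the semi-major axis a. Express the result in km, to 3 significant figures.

r = 1.064×10⁷ m.
Specific orbital energy ε = v²/2 − μ/r = (1865)²/2 − 4.283×10¹³/1.064×10⁷ = -2.286×10⁶ J/kg.
Since ε = −μ/(2a), a = −μ/(2ε) = 9.367×10⁶ m = 9366.8 km.

a ≈ 9370 km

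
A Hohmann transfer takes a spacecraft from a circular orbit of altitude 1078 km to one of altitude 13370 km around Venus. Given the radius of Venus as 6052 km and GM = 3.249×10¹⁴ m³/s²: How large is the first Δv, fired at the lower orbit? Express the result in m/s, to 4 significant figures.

r₁ = 6052 + 1078 = 7130.0 km = 7.1300×10⁶ m.
r₂ = 6052 + 13370 = 19422 km = 1.9422×10⁷ m.
Transfer ellipse a_t = (r₁ + r₂)/2 = 1.328×10⁷ m.
At r₁: circular v_c1 = √(μ/r₁) = 6750 m/s; transfer-periapsis v_p = √[μ(2/r₁ − 1/a_t)] = 8165 m/s.
Δv₁ = v_p − v_c1 = 1414 m/s.

Δv ≈ 1414 m/s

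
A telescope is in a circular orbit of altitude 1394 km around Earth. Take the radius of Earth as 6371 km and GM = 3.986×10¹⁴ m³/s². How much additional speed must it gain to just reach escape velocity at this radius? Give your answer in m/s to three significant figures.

Δv ≈ 2970 m/s

r = 6371 + 1394 = 7765.0 km = 7.7650×10⁶ m.
Circular speed v_c = √(μ/r) = 7165 m/s.
Escape speed v_esc = √(2μ/r) = √2 × v_c = 10130 m/s.
Δv = v_esc − v_c = 2968 m/s.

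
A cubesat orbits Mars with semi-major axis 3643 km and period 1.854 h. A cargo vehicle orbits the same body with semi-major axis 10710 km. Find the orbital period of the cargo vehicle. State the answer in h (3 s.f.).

Kepler's third law: T² ∝ a³, so T₂ = T₁ (a₂/a₁)^(3/2).
a₂/a₁ = 2.940, (a₂/a₁)^(3/2) = 5.041.
T₂ = 1.854 × 5.041 = 9.346 h.

T₂ ≈ 9.35 h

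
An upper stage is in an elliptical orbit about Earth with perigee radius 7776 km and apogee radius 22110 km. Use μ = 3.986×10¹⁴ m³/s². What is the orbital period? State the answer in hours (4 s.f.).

T ≈ 5.050 hours

Semi-major axis a = (r_p + r_a)/2 = (7776.0 + 22110)/2 = 14943 km = 1.494×10⁷ m.
By Kepler's third law T = 2π√(a³/μ) = 2π × 2.893×10³ = 1.818×10⁴ s.
= 5.050 hours.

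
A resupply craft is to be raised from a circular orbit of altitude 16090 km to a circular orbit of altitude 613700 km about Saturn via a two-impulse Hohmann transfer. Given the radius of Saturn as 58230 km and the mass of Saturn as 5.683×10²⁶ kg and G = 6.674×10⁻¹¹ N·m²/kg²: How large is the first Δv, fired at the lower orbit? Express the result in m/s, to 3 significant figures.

μ = GM = 6.674×10⁻¹¹ × 5.683×10²⁶ = 3.793×10¹⁶ m³/s².
r₁ = 58230 + 16090 = 74320 km = 7.4320×10⁷ m.
r₂ = 58230 + 613700 = 671930 km = 6.7193×10⁸ m.
Transfer ellipse a_t = (r₁ + r₂)/2 = 3.731×10⁸ m.
At r₁: circular v_c1 = √(μ/r₁) = 22590 m/s; transfer-perikrone v_p = √[μ(2/r₁ − 1/a_t)] = 30320 m/s.
Δv₁ = v_p − v_c1 = 7725 m/s.

Δv ≈ 7720 m/s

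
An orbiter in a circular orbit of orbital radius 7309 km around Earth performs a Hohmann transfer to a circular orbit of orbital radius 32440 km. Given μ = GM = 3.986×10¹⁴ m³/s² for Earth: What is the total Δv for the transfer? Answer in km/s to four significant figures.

Δv_total ≈ 3.430 km/s

r₁ = 7309 km = 7.309×10⁶ m.
r₂ = 32440 km = 3.244×10⁷ m.
Transfer ellipse a_t = (r₁ + r₂)/2 = 1.987×10⁷ m.
At r₁: circular v_c1 = √(μ/r₁) = 7385 m/s; transfer-perigee v_p = √[μ(2/r₁ − 1/a_t)] = 9435 m/s.
Δv₁ = v_p − v_c1 = 2050 m/s.
At r₂: circular v_c2 = √(μ/r₂) = 3505 m/s; transfer-apogee v_a = √[μ(2/r₂ − 1/a_t)] = 2126 m/s.
Δv₂ = v_c2 − v_a = 1380 m/s.
Total Δv = Δv₁ + Δv₂ = 3430 m/s = 3.430 km/s.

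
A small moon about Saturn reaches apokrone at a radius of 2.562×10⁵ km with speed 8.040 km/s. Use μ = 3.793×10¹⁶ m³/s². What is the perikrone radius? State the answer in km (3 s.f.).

perikrone radius ≈ 71600 km

r_a = 2.562×10⁸ m.
Specific energy ε = v²/2 − μ/r = -1.157×10⁸ J/kg, so a = −μ/(2ε) = 1.639×10⁸ m.
The apsides satisfy r_p + r_a = 2a, so the perikrone radius is 2a − r_a = 7.155×10⁷ m = 71552 km.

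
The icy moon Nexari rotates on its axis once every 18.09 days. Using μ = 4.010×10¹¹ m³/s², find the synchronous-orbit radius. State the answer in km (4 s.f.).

r_sync ≈ 29170 km

T = 18.09 days = 1.563×10⁶ s.
A synchronous orbit has period T, so by Kepler's third law a = (μT²/4π²)^(1/3).
μT²/4π² = 4.010×10¹¹ × (1.563×10⁶)² / 39.48 = 2.481×10²² m³.
a = 2.917×10⁷ m = 29167 km.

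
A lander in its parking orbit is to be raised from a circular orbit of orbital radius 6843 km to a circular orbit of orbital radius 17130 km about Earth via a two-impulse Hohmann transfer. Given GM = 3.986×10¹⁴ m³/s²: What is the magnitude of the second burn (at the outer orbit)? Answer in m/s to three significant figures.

r₁ = 6843 km = 6.843×10⁶ m.
r₂ = 17130 km = 1.713×10⁷ m.
Transfer ellipse a_t = (r₁ + r₂)/2 = 1.199×10⁷ m.
At r₁: circular v_c1 = √(μ/r₁) = 7632 m/s; transfer-perigee v_p = √[μ(2/r₁ − 1/a_t)] = 9124 m/s.
At r₂: circular v_c2 = √(μ/r₂) = 4824 m/s; transfer-apogee v_a = √[μ(2/r₂ − 1/a_t)] = 3645 m/s.
Δv₂ = v_c2 − v_a = 1179 m/s.

Δv ≈ 1180 m/s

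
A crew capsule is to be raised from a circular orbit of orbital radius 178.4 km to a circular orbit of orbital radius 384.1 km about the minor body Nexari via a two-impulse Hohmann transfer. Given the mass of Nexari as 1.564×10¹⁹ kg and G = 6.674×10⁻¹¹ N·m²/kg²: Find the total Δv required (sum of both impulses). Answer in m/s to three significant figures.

Δv_total ≈ 23.5 m/s

μ = GM = 6.674×10⁻¹¹ × 1.564×10¹⁹ = 1.044×10⁹ m³/s².
r₁ = 178.4 km = 1.784×10⁵ m.
r₂ = 384.1 km = 3.841×10⁵ m.
Transfer ellipse a_t = (r₁ + r₂)/2 = 2.812×10⁵ m.
At r₁: circular v_c1 = √(μ/r₁) = 76.49 m/s; transfer-periapsis v_p = √[μ(2/r₁ − 1/a_t)] = 89.39 m/s.
Δv₁ = v_p − v_c1 = 12.90 m/s.
At r₂: circular v_c2 = √(μ/r₂) = 52.13 m/s; transfer-apoapsis v_a = √[μ(2/r₂ − 1/a_t)] = 41.52 m/s.
Δv₂ = v_c2 − v_a = 10.61 m/s.
Total Δv = Δv₁ + Δv₂ = 23.51 m/s.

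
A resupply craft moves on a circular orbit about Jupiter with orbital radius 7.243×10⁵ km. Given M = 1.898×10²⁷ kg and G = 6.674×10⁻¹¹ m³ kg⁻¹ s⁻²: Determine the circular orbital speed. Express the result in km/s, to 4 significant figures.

v ≈ 13.22 km/s

μ = GM = 6.674×10⁻¹¹ × 1.898×10²⁷ = 1.267×10¹⁷ m³/s².
r = 7.243×10⁵ km = 7.243×10⁸ m.
For a circular orbit v = √(μ/r) = √(1.267×10¹⁷ / 7.243×10⁸) = √(1.749×10⁸) = 13220 m/s.
That is 13.22 km/s.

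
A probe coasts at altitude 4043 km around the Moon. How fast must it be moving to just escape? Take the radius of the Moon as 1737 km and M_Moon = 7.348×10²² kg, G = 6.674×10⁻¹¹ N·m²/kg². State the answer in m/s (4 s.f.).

μ = GM = 6.674×10⁻¹¹ × 7.348×10²² = 4.904×10¹² m³/s².
r = 1737 + 4043 = 5780.0 km = 5.7800×10⁶ m.
Escape speed v_esc = √(2μ/r) = √(2 × 4.904×10¹² / 5.780×10⁶) = √(1.697×10⁶) = 1303 m/s.

v_esc ≈ 1303 m/s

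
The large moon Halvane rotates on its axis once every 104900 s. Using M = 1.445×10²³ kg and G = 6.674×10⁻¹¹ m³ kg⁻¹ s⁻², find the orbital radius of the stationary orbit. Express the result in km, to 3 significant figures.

r_sync ≈ 13900 km

μ = GM = 6.674×10⁻¹¹ × 1.445×10²³ = 9.644×10¹² m³/s².
A synchronous orbit has period T, so by Kepler's third law a = (μT²/4π²)^(1/3).
μT²/4π² = 9.644×10¹² × (1.049×10⁵)² / 39.48 = 2.688×10²¹ m³.
a = 1.390×10⁷ m = 13904 km.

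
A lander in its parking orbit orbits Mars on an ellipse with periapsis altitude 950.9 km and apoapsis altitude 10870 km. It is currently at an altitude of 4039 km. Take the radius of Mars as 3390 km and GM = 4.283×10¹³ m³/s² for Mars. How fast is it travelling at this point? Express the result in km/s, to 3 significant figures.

v ≈ 2.63 km/s

r_p = 3390 + 950.9 = 4340.9 km = 4.3409×10⁶ m.
r_a = 3390 + 10870 = 14260 km = 1.4260×10⁷ m.
r = 3390 + 4039 = 7429.0 km = 7.429×10⁶ m.
Semi-major axis a = (r_p + r_a)/2 = 9300.5 km = 9.300×10⁶ m.
Vis-viva: v² = μ(2/r − 1/a) = 4.283×10¹³ × (2.692×10⁻⁷ − 1.075×10⁻⁷) = 6.925×10⁶ m²/s².
v = 2632 m/s = 2.632 km/s.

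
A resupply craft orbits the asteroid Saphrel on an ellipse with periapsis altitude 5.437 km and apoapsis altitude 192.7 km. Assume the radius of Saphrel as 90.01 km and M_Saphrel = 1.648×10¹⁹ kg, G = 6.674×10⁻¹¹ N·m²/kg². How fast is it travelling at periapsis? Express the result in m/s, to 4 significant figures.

v ≈ 131.3 m/s

μ = GM = 6.674×10⁻¹¹ × 1.648×10¹⁹ = 1.100×10⁹ m³/s².
r_p = 90.01 + 5.437 = 95.447 km = 9.5447×10⁴ m.
r_a = 90.01 + 192.7 = 282.71 km = 2.8271×10⁵ m.
Semi-major axis a = (r_p + r_a)/2 = 189.08 km = 1.891×10⁵ m.
Vis-viva: v² = μ(2/r − 1/a) = 1.100×10⁹ × (2.095×10⁻⁵ − 5.289×10⁻⁶) = 1.723×10⁴ m²/s².
v = 131.3 m/s.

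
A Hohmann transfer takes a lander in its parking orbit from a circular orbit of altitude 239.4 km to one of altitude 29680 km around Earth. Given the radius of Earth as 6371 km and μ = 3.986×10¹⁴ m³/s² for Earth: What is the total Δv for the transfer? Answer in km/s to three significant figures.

r₁ = 6371 + 239.4 = 6610.4 km = 6.6104×10⁶ m.
r₂ = 6371 + 29680 = 36051 km = 3.6051×10⁷ m.
Transfer ellipse a_t = (r₁ + r₂)/2 = 2.133×10⁷ m.
At r₁: circular v_c1 = √(μ/r₁) = 7765 m/s; transfer-perigee v_p = √[μ(2/r₁ − 1/a_t)] = 10100 m/s.
Δv₁ = v_p − v_c1 = 2330 m/s.
At r₂: circular v_c2 = √(μ/r₂) = 3325 m/s; transfer-apogee v_a = √[μ(2/r₂ − 1/a_t)] = 1851 m/s.
Δv₂ = v_c2 − v_a = 1474 m/s.
Total Δv = Δv₁ + Δv₂ = 3804 m/s = 3.804 km/s.

Δv_total ≈ 3.80 km/s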